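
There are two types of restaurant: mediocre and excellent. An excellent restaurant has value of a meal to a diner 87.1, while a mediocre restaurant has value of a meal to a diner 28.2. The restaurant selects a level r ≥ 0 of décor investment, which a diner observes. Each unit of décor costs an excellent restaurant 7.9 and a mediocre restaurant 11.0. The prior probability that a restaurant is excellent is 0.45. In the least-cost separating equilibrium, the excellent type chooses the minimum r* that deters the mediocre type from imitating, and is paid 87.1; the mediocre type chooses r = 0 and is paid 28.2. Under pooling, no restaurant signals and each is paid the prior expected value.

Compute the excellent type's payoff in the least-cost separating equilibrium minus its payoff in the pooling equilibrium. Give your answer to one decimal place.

Least-cost separating signal: r* solves 28.2 = 87.1 − 11.0·r*, so r* = (87.1 − 28.2)/11.0 ≈ 5.3545.
Excellent type's separating payoff: 87.1 − 7.9 × r* = 87.1 − 7.9 × (87.1 − 28.2)/11.0 = 87.1 − 465.31/11.0 ≈ 44.799.
Pooling payoff: 0.45 × 87.1 + 0.55 × 28.2 = 54.705.
Difference: 44.799 − 54.705 = -9.906, i.e. -9.9 to one decimal place.
The excellent type would prefer the pooling outcome.

-9.9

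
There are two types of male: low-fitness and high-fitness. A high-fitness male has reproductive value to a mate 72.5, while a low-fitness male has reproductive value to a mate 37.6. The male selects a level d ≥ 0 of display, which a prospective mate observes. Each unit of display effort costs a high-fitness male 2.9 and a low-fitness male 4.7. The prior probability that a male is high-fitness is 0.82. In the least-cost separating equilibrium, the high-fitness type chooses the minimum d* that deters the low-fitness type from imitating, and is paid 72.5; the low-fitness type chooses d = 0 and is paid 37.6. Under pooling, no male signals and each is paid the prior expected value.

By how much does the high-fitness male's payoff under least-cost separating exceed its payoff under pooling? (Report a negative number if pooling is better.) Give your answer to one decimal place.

-15.3

Least-cost separating signal: d* solves 37.6 = 72.5 − 4.7·d*, so d* = (72.5 − 37.6)/4.7 ≈ 7.4255.
High-fitness type's separating payoff: 72.5 − 2.9 × d* = 72.5 − 2.9 × (72.5 − 37.6)/4.7 = 72.5 − 101.21/4.7 ≈ 50.966.
Pooling payoff: 0.82 × 72.5 + 0.18 × 37.6 = 66.218.
Difference: 50.966 − 66.218 = -15.252, i.e. -15.3 to one decimal place.
The high-fitness type would prefer the pooling outcome.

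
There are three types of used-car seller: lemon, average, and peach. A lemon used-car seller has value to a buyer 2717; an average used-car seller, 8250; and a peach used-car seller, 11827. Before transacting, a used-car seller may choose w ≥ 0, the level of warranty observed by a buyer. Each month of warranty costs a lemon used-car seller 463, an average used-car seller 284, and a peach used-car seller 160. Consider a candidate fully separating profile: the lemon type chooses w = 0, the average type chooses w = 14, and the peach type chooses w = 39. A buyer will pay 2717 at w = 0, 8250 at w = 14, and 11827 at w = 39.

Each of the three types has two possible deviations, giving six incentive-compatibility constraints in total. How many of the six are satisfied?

Lemon (own payoff 2717): to w=14 gives 8250 − 463×14 = 1768 → no gain ✓; to w=39 gives 11827 − 463×39 = -6230 → no gain ✓.
Average (own payoff 8250 − 284×14 = 4274): to w=0 gives 2717 → no gain ✓; to w=39 gives 11827 − 284×39 = 751 → no gain ✓.
Peach (own payoff 11827 − 160×39 = 5587): to w=0 gives 2717 → no gain ✓; to w=14 gives 8250 − 160×14 = 6010 → profitable ✗.
5 of the 6 constraints hold; not an equilibrium.

5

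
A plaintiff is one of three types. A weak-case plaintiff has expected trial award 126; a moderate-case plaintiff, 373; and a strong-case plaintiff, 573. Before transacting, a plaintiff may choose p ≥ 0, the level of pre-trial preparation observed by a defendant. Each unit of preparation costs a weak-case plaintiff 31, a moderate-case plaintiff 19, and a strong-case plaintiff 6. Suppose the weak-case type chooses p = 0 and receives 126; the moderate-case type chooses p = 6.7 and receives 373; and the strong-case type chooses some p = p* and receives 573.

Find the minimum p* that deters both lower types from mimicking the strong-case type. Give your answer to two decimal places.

Weak-case type (on-path payoff 126) won't mimic when 126 ≥ 573 − 31·p*, i.e. p* ≥ 14.42.
Moderate-case type (on-path payoff 373 − 19×6.7 = 245.7) won't mimic when 245.7 ≥ 573 − 19·p*, i.e. p* ≥ 17.23.
Both must hold, so p* = max(14.42, 17.23) = 17.23. The moderate-case type's constraint binds.

17.23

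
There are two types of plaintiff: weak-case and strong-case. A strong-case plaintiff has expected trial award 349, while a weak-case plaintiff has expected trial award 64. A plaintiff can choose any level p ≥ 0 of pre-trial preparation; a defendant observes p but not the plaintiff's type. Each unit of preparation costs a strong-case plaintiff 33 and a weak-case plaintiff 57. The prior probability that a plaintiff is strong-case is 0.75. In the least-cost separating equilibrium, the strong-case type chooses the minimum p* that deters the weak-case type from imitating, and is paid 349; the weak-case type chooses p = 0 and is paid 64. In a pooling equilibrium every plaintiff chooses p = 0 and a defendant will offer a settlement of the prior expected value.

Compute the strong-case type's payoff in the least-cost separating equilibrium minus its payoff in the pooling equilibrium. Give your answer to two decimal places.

Least-cost separating signal: p* solves 64 = 349 − 57·p*, so p* = (349 − 64)/57 = 5.
Strong-case type's separating payoff: 349 − 33 × p* = 349 − 33 × (349 − 64)/57 = 349 − 9405/57 = 184.
Pooling payoff: 0.75 × 349 + 0.25 × 64 = 277.75.
Difference: 184 − 277.75 = -93.75.
The strong-case type would prefer the pooling outcome.

-93.75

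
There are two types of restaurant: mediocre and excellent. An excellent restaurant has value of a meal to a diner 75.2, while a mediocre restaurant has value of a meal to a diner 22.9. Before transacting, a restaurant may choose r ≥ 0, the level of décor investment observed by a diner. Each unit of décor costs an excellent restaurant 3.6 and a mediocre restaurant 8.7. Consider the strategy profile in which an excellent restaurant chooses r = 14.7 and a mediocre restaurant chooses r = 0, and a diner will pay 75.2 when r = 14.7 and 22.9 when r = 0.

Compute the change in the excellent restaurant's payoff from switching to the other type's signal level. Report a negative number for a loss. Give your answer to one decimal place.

Playing r = 14.7 the excellent restaurant receives 75.2 − 3.6 × 14.7 = 22.28.
Deviating to r = 0 yields 22.9 instead.
Gain from deviating: 22.9 − 22.28 = 0.62, i.e. 0.6 to one decimal place.
The gain is positive, so the excellent type's incentive-compatibility constraint is violated — this profile is not a separating equilibrium.

0.6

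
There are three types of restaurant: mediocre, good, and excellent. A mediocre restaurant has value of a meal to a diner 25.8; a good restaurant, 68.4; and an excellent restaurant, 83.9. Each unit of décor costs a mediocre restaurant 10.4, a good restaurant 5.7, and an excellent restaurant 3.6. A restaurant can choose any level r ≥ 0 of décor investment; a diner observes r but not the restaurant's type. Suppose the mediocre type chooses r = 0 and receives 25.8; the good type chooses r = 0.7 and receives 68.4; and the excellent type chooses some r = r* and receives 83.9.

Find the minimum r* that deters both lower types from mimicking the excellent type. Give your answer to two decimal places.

5.59

Mediocre type (on-path payoff 25.8) won't mimic when 25.8 ≥ 83.9 − 10.4·r*, i.e. r* ≥ 5.59.
Good type (on-path payoff 68.4 − 5.7×0.7 = 64.41) won't mimic when 64.41 ≥ 83.9 − 5.7·r*, i.e. r* ≥ 3.42.
Both must hold, so r* = max(5.59, 3.42) = 5.59. The mediocre type's constraint binds.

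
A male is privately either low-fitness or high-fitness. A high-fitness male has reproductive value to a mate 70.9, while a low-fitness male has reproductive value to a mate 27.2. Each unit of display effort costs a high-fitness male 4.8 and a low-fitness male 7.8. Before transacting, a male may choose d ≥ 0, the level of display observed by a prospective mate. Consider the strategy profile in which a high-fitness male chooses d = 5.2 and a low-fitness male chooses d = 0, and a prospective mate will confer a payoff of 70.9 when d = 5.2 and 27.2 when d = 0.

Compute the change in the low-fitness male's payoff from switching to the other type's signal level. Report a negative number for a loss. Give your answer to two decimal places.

Playing d = 0 the low-fitness male receives 27.2.
Deviating to d = 5.2 brings payment 70.9 at cost 7.8 × 5.2 = 40.56, netting 30.34.
Gain from deviating: 30.34 − 27.2 = 3.14.
The gain is positive, so the low-fitness type's incentive-compatibility constraint is violated — this profile is not a separating equilibrium.

3.14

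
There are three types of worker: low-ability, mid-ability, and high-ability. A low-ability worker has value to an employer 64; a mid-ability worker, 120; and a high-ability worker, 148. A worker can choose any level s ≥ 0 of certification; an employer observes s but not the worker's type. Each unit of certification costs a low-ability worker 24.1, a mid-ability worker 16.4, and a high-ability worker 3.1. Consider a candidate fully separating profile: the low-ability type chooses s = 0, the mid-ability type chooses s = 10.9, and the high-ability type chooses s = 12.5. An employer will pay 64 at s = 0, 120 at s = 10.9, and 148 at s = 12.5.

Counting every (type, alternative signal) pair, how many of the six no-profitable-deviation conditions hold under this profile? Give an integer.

High-ability (own payoff 148 − 3.1×12.5 = 109.25): to s=0 gives 64 → no gain ✓; to s=10.9 gives 120 − 3.1×10.9 = 86.21 → no gain ✓.
Mid-ability (own payoff 120 − 16.4×10.9 = -58.76): to s=0 gives 64 → profitable ✗; to s=12.5 gives 148 − 16.4×12.5 = -57 → profitable ✗.
Low-ability (own payoff 64): to s=10.9 gives 120 − 24.1×10.9 = -142.69 → no gain ✓; to s=12.5 gives 148 − 24.1×12.5 = -153.25 → no gain ✓.
4 of the 6 constraints hold; not an equilibrium.

4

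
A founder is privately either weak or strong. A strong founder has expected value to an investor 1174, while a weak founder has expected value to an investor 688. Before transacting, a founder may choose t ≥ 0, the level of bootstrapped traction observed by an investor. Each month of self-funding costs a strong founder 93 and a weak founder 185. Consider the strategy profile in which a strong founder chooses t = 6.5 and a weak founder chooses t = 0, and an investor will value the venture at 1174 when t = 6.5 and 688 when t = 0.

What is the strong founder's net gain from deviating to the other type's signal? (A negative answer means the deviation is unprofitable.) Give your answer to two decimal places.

118.50

Playing t = 6.5 the strong founder receives 1174 − 93 × 6.5 = 569.5.
Deviating to t = 0 yields 688 instead.
Gain from deviating: 688 − 569.5 = 118.50.
The gain is positive, so the strong type's incentive-compatibility constraint is violated — this profile is not a separating equilibrium.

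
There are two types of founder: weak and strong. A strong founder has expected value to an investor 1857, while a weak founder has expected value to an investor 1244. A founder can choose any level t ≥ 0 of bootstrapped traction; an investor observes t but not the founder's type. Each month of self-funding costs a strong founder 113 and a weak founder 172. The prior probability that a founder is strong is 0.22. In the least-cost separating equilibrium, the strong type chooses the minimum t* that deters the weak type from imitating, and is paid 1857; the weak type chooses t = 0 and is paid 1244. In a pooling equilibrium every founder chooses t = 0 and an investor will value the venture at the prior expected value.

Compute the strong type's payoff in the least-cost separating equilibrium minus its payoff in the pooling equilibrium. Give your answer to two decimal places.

Least-cost separating signal: t* solves 1244 = 1857 − 172·t*, so t* = (1857 − 1244)/172 ≈ 3.5640.
Strong type's separating payoff: 1857 − 113 × t* = 1857 − 113 × (1857 − 1244)/172 = 1857 − 69269/172 ≈ 1454.2733.
Pooling payoff: 0.22 × 1857 + 0.78 × 1244 = 1378.86.
Difference: 1454.2733 − 1378.86 = 75.4133, i.e. 75.41 to two decimal places.
The strong type prefers to separate.

75.41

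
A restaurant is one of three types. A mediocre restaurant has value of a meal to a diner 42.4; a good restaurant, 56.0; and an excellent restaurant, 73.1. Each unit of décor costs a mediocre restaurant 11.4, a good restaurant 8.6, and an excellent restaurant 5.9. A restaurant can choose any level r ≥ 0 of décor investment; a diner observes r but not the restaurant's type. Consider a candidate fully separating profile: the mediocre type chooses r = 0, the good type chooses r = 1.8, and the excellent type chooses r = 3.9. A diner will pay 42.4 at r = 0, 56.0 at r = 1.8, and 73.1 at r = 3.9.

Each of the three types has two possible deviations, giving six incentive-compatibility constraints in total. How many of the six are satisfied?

5

Good (own payoff 56.0 − 8.6×1.8 = 40.52): to r=0 gives 42.4 → profitable ✗; to r=3.9 gives 73.1 − 8.6×3.9 = 39.56 → no gain ✓.
Excellent (own payoff 73.1 − 5.9×3.9 = 50.09): to r=0 gives 42.4 → no gain ✓; to r=1.8 gives 56.0 − 5.9×1.8 = 45.38 → no gain ✓.
Mediocre (own payoff 42.4): to r=1.8 gives 56.0 − 11.4×1.8 = 35.48 → no gain ✓; to r=3.9 gives 73.1 − 11.4×3.9 = 28.64 → no gain ✓.
5 of the 6 constraints hold; not an equilibrium.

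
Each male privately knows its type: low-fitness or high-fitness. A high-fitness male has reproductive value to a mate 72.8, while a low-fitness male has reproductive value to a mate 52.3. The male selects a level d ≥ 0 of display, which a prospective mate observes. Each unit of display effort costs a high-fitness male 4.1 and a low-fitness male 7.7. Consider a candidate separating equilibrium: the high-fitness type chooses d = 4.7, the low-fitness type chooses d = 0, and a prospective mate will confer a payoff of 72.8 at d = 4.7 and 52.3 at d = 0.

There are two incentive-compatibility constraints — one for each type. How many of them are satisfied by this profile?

Low-fitness type: stay at 0 → 52.3; mimic → 72.8 − 7.7 × 4.7 = 36.61. IC holds (52.3 ≥ 36.61).
High-fitness type: signal → 72.8 − 4.1 × 4.7 = 53.53; deviate to 0 → 52.3. IC holds (53.53 ≥ 52.3).
2 of 2 constraints hold, so this is a separating equilibrium.

2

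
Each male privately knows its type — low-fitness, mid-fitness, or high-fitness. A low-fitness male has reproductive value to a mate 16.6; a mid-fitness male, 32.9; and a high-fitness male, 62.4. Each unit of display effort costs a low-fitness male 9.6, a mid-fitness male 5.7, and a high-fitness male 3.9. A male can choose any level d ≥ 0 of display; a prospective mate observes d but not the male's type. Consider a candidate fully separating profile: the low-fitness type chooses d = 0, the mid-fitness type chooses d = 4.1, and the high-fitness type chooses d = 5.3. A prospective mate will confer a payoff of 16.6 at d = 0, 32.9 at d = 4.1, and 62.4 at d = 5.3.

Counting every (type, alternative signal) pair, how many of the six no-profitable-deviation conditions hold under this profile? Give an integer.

High-fitness (own payoff 62.4 − 3.9×5.3 = 41.73): to d=0 gives 16.6 → no gain ✓; to d=4.1 gives 32.9 − 3.9×4.1 = 16.91 → no gain ✓.
Mid-fitness (own payoff 32.9 − 5.7×4.1 = 9.53): to d=0 gives 16.6 → profitable ✗; to d=5.3 gives 62.4 − 5.7×5.3 = 32.19 → profitable ✗.
Low-fitness (own payoff 16.6): to d=4.1 gives 32.9 − 9.6×4.1 = -6.46 → no gain ✓; to d=5.3 gives 62.4 − 9.6×5.3 = 11.52 → no gain ✓.
4 of the 6 constraints hold; not an equilibrium.

4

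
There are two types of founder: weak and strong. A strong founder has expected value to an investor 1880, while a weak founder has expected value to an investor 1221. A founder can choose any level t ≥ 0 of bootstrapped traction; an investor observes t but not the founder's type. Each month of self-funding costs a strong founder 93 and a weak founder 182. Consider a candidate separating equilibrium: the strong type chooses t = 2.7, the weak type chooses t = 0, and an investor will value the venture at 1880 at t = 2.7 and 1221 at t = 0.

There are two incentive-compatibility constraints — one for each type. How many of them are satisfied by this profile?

Weak type: stay at 0 → 1221; mimic → 1880 − 182 × 2.7 = 1388.6. IC fails (1221 < 1388.6).
Strong type: signal → 1880 − 93 × 2.7 = 1628.9; deviate to 0 → 1221. IC holds (1628.9 ≥ 1221).
1 of 2 constraints hold, so this profile is not an equilibrium.

1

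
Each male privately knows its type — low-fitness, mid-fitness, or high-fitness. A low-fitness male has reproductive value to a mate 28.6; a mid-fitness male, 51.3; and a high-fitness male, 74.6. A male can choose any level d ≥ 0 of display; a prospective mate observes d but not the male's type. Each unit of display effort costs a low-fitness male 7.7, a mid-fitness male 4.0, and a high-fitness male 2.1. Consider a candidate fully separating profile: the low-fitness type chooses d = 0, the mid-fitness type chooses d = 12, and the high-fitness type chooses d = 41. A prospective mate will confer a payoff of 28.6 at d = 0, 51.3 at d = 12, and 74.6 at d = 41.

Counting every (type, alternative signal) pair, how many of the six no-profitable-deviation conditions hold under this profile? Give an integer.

3

Low-fitness (own payoff 28.6): to d=12 gives 51.3 − 7.7×12 = -41.1 → no gain ✓; to d=41 gives 74.6 − 7.7×41 = -241.1 → no gain ✓.
High-fitness (own payoff 74.6 − 2.1×41 = -11.5): to d=0 gives 28.6 → profitable ✗; to d=12 gives 51.3 − 2.1×12 = 26.1 → profitable ✗.
Mid-fitness (own payoff 51.3 − 4.0×12 = 3.3): to d=0 gives 28.6 → profitable ✗; to d=41 gives 74.6 − 4.0×41 = -89.4 → no gain ✓.
3 of the 6 constraints hold; not an equilibrium.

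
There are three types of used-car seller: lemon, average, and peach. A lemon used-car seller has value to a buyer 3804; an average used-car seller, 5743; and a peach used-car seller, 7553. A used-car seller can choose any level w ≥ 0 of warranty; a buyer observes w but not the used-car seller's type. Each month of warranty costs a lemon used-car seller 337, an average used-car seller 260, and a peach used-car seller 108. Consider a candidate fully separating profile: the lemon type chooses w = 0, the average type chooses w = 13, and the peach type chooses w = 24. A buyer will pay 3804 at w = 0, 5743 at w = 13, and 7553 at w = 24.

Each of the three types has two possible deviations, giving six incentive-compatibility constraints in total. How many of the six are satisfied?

5

Average (own payoff 5743 − 260×13 = 2363): to w=0 gives 3804 → profitable ✗; to w=24 gives 7553 − 260×24 = 1313 → no gain ✓.
Lemon (own payoff 3804): to w=13 gives 5743 − 337×13 = 1362 → no gain ✓; to w=24 gives 7553 − 337×24 = -535 → no gain ✓.
Peach (own payoff 7553 − 108×24 = 4961): to w=0 gives 3804 → no gain ✓; to w=13 gives 5743 − 108×13 = 4339 → no gain ✓.
5 of the 6 constraints hold; not an equilibrium.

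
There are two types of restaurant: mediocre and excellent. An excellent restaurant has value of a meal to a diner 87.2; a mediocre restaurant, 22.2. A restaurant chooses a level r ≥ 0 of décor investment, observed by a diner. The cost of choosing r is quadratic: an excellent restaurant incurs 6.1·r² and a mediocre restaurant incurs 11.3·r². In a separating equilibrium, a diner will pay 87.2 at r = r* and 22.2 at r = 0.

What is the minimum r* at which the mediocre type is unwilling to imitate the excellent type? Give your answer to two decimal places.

2.40

The mediocre type at r = 0 receives 22.2; imitating at r* yields 87.2 − 11.3·r*².
Indifference: 22.2 = 87.2 − 11.3·r*², so r*² = (87.2 − 22.2) / 11.3 ≈ 5.7522.
r* = √5.7522 ≈ 2.40.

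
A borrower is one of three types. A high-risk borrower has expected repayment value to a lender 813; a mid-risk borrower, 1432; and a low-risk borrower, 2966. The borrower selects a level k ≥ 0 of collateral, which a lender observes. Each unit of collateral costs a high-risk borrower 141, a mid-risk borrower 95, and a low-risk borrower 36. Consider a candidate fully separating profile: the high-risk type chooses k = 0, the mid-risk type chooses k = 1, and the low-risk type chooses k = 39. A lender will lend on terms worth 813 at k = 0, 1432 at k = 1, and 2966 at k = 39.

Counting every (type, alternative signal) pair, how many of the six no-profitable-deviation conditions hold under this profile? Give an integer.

Mid-risk (own payoff 1432 − 95×1 = 1337): to k=0 gives 813 → no gain ✓; to k=39 gives 2966 − 95×39 = -739 → no gain ✓.
High-risk (own payoff 813): to k=1 gives 1432 − 141×1 = 1291 → profitable ✗; to k=39 gives 2966 − 141×39 = -2533 → no gain ✓.
Low-risk (own payoff 2966 − 36×39 = 1562): to k=0 gives 813 → no gain ✓; to k=1 gives 1432 − 36×1 = 1396 → no gain ✓.
5 of the 6 constraints hold; not an equilibrium.

5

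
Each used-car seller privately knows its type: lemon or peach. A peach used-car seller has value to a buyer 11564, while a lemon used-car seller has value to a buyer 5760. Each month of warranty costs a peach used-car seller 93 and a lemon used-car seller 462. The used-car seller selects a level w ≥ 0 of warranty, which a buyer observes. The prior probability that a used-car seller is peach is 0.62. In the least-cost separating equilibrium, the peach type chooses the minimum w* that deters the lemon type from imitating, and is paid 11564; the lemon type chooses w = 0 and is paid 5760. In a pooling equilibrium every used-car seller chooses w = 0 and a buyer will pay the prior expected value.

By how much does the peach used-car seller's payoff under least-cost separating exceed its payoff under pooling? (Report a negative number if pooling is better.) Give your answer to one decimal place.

Least-cost separating signal: w* solves 5760 = 11564 − 462·w*, so w* = (11564 − 5760)/462 ≈ 12.5628.
Peach type's separating payoff: 11564 − 93 × w* = 11564 − 93 × (11564 − 5760)/462 = 11564 − 539772/462 ≈ 10395.662.
Pooling payoff: 0.62 × 11564 + 0.38 × 5760 = 9358.48.
Difference: 10395.662 − 9358.48 = 1037.182, i.e. 1037.2 to one decimal place.
The peach type prefers to separate.

1037.2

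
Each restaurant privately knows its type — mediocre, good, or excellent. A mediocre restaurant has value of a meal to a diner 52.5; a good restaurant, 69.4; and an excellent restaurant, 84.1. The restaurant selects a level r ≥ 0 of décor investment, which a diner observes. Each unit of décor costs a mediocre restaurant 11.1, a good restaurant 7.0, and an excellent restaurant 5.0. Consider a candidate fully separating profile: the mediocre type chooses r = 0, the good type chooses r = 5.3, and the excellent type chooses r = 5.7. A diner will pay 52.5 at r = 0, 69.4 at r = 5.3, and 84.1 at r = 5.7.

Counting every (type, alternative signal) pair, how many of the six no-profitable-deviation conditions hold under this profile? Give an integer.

4

Good (own payoff 69.4 − 7.0×5.3 = 32.3): to r=0 gives 52.5 → profitable ✗; to r=5.7 gives 84.1 − 7.0×5.7 = 44.2 → profitable ✗.
Excellent (own payoff 84.1 − 5.0×5.7 = 55.6): to r=0 gives 52.5 → no gain ✓; to r=5.3 gives 69.4 − 5.0×5.3 = 42.9 → no gain ✓.
Mediocre (own payoff 52.5): to r=5.3 gives 69.4 − 11.1×5.3 = 10.57 → no gain ✓; to r=5.7 gives 84.1 − 11.1×5.7 = 20.83 → no gain ✓.
4 of the 6 constraints hold; not an equilibrium.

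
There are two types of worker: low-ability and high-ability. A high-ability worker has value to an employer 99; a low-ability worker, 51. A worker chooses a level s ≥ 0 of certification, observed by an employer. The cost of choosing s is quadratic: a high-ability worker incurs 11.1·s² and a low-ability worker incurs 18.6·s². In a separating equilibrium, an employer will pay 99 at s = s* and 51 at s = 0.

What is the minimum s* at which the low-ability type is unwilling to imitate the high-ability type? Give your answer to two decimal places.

The low-ability type at s = 0 receives 51; imitating at s* yields 99 − 18.6·s*².
Indifference: 51 = 99 − 18.6·s*², so s*² = (99 − 51) / 18.6 ≈ 2.5806.
s* = √2.5806 ≈ 1.61.

1.61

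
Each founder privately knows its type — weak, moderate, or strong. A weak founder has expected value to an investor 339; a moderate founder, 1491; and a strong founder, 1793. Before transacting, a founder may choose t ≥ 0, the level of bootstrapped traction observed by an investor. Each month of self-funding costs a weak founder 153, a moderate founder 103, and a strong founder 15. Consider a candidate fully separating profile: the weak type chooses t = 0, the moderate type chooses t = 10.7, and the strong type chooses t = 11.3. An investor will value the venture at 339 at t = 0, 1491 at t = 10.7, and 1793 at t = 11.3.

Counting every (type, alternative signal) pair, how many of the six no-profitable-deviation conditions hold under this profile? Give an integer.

5

Moderate (own payoff 1491 − 103×10.7 = 388.9): to t=0 gives 339 → no gain ✓; to t=11.3 gives 1793 − 103×11.3 = 629.1 → profitable ✗.
Weak (own payoff 339): to t=10.7 gives 1491 − 153×10.7 = -146.1 → no gain ✓; to t=11.3 gives 1793 − 153×11.3 = 64.1 → no gain ✓.
Strong (own payoff 1793 − 15×11.3 = 1623.5): to t=0 gives 339 → no gain ✓; to t=10.7 gives 1491 − 15×10.7 = 1330.5 → no gain ✓.
5 of the 6 constraints hold; not an equilibrium.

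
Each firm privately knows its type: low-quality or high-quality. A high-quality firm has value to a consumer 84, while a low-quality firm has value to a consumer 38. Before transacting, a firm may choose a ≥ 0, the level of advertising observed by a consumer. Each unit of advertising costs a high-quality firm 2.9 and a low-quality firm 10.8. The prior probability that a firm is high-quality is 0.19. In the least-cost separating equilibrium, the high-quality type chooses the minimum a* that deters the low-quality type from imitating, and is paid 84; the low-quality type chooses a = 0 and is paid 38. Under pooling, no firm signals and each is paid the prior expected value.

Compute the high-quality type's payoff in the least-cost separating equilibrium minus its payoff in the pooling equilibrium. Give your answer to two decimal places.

Least-cost separating signal: a* solves 38 = 84 − 10.8·a*, so a* = (84 − 38)/10.8 ≈ 4.2593.
High-quality type's separating payoff: 84 − 2.9 × a* = 84 − 2.9 × (84 − 38)/10.8 = 84 − 133.4/10.8 ≈ 71.6481.
Pooling payoff: 0.19 × 84 + 0.81 × 38 = 46.74.
Difference: 71.6481 − 46.74 = 24.9081, i.e. 24.91 to two decimal places.
The high-quality type prefers to separate.

24.91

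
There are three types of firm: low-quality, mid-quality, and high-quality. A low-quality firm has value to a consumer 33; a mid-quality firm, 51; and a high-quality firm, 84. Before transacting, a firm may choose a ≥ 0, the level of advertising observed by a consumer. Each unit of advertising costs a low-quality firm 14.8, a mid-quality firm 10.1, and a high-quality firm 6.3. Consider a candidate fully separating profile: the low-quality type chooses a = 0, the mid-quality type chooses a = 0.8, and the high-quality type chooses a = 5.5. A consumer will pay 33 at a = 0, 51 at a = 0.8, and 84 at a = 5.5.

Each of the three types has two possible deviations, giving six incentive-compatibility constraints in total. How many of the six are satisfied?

5

High-quality (own payoff 84 − 6.3×5.5 = 49.35): to a=0 gives 33 → no gain ✓; to a=0.8 gives 51 − 6.3×0.8 = 45.96 → no gain ✓.
Mid-quality (own payoff 51 − 10.1×0.8 = 42.92): to a=0 gives 33 → no gain ✓; to a=5.5 gives 84 − 10.1×5.5 = 28.45 → no gain ✓.
Low-quality (own payoff 33): to a=0.8 gives 51 − 14.8×0.8 = 39.16 → profitable ✗; to a=5.5 gives 84 − 14.8×5.5 = 2.6 → no gain ✓.
5 of the 6 constraints hold; not an equilibrium.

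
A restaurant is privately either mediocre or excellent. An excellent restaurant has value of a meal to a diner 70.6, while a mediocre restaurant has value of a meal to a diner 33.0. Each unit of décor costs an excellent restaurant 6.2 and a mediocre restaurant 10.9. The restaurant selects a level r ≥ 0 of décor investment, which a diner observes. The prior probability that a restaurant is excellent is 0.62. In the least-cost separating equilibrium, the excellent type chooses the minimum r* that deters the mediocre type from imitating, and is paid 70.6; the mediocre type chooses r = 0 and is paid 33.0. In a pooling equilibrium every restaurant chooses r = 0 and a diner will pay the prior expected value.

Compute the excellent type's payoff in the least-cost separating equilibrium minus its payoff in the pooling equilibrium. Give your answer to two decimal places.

Least-cost separating signal: r* solves 33.0 = 70.6 − 10.9·r*, so r* = (70.6 − 33.0)/10.9 ≈ 3.4495.
Excellent type's separating payoff: 70.6 − 6.2 × r* = 70.6 − 6.2 × (70.6 − 33.0)/10.9 = 70.6 − 233.12/10.9 ≈ 49.2128.
Pooling payoff: 0.62 × 70.6 + 0.38 × 33.0 = 56.312.
Difference: 49.2128 − 56.312 = -7.0992, i.e. -7.10 to two decimal places.
The excellent type would prefer the pooling outcome.

-7.10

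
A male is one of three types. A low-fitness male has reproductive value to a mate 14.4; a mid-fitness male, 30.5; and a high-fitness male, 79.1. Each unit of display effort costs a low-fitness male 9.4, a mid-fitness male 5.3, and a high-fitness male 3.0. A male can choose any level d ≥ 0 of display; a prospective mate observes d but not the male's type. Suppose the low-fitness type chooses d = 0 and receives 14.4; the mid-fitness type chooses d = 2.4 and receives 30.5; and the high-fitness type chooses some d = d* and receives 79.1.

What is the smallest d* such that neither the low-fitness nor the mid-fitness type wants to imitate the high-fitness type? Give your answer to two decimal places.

11.57

Mid-fitness type (on-path payoff 30.5 − 5.3×2.4 = 17.78) won't mimic when 17.78 ≥ 79.1 − 5.3·d*, i.e. d* ≥ 11.57.
Low-fitness type (on-path payoff 14.4) won't mimic when 14.4 ≥ 79.1 − 9.4·d*, i.e. d* ≥ 6.88.
Both must hold, so d* = max(6.88, 11.57) = 11.57. The mid-fitness type's constraint binds.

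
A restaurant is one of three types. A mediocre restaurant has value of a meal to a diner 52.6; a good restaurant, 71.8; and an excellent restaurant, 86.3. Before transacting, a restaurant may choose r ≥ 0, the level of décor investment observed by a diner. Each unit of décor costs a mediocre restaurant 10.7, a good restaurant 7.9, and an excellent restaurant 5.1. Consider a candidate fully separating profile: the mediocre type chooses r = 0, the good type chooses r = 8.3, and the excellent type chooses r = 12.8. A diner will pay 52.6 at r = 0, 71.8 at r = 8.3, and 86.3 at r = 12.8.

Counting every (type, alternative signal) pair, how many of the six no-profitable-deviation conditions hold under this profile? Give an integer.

3

Mediocre (own payoff 52.6): to r=8.3 gives 71.8 − 10.7×8.3 = -17.01 → no gain ✓; to r=12.8 gives 86.3 − 10.7×12.8 = -50.66 → no gain ✓.
Good (own payoff 71.8 − 7.9×8.3 = 6.23): to r=0 gives 52.6 → profitable ✗; to r=12.8 gives 86.3 − 7.9×12.8 = -14.82 → no gain ✓.
Excellent (own payoff 86.3 − 5.1×12.8 = 21.02): to r=0 gives 52.6 → profitable ✗; to r=8.3 gives 71.8 − 5.1×8.3 = 29.47 → profitable ✗.
3 of the 6 constraints hold; not an equilibrium.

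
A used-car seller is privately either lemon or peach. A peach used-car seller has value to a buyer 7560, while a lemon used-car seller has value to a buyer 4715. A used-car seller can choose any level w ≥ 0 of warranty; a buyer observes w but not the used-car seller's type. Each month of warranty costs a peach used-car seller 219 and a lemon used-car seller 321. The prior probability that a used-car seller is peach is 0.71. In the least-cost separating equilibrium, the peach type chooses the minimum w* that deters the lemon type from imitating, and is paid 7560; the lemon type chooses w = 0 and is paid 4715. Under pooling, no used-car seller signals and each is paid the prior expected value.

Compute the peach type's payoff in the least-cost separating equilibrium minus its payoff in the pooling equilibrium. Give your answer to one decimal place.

Least-cost separating signal: w* solves 4715 = 7560 − 321·w*, so w* = (7560 − 4715)/321 ≈ 8.8629.
Peach type's separating payoff: 7560 − 219 × w* = 7560 − 219 × (7560 − 4715)/321 = 7560 − 623055/321 ≈ 5619.019.
Pooling payoff: 0.71 × 7560 + 0.29 × 4715 = 6734.95.
Difference: 5619.019 − 6734.95 = -1115.931, i.e. -1115.9 to one decimal place.
The peach type would prefer the pooling outcome.

-1115.9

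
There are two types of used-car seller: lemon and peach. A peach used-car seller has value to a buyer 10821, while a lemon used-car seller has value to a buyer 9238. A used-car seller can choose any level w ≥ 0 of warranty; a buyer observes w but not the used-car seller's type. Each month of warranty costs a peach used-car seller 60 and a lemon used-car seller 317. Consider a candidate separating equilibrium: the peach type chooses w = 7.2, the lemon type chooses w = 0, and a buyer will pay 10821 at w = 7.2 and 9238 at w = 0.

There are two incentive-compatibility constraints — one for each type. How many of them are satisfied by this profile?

Lemon type: stay at 0 → 9238; mimic → 10821 − 317 × 7.2 = 8538.6. IC holds (9238 ≥ 8538.6).
Peach type: signal → 10821 − 60 × 7.2 = 10389; deviate to 0 → 9238. IC holds (10389 ≥ 9238).
2 of 2 constraints hold, so this is a separating equilibrium.

2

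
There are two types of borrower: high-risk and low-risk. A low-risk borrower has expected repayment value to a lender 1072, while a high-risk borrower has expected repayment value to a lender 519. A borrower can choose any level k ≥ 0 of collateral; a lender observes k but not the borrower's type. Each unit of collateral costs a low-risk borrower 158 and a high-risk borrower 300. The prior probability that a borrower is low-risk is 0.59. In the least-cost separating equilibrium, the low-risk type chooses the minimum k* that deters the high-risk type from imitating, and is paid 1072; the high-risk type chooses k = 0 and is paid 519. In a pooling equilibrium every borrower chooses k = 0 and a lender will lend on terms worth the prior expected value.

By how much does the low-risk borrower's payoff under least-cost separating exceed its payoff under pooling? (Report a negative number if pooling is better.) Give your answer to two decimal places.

-64.52

Least-cost separating signal: k* solves 519 = 1072 − 300·k*, so k* = (1072 − 519)/300 ≈ 1.8433.
Low-risk type's separating payoff: 1072 − 158 × k* = 1072 − 158 × (1072 − 519)/300 = 1072 − 87374/300 ≈ 780.7533.
Pooling payoff: 0.59 × 1072 + 0.41 × 519 = 845.27.
Difference: 780.7533 − 845.27 = -64.5167, i.e. -64.52 to two decimal places.
The low-risk type would prefer the pooling outcome.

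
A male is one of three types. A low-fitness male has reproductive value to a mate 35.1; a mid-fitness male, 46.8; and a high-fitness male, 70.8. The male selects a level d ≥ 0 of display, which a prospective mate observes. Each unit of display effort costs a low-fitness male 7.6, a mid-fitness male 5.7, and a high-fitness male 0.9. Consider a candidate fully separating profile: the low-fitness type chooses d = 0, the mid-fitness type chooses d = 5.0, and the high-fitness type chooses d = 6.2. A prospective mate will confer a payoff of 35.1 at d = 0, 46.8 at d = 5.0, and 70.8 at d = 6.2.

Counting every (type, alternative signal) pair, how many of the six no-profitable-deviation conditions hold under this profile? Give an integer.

4

High-fitness (own payoff 70.8 − 0.9×6.2 = 65.22): to d=0 gives 35.1 → no gain ✓; to d=5.0 gives 46.8 − 0.9×5.0 = 42.3 → no gain ✓.
Mid-fitness (own payoff 46.8 − 5.7×5.0 = 18.3): to d=0 gives 35.1 → profitable ✗; to d=6.2 gives 70.8 − 5.7×6.2 = 35.46 → profitable ✗.
Low-fitness (own payoff 35.1): to d=5.0 gives 46.8 − 7.6×5.0 = 8.8 → no gain ✓; to d=6.2 gives 70.8 − 7.6×6.2 = 23.68 → no gain ✓.
4 of the 6 constraints hold; not an equilibrium.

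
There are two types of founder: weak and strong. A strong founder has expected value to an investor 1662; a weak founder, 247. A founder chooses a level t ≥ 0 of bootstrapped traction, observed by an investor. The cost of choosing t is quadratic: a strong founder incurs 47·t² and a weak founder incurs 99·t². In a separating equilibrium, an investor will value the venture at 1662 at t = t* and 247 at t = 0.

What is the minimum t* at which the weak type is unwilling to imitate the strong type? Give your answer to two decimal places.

The weak type at t = 0 receives 247; imitating at t* yields 1662 − 99·t*².
Indifference: 247 = 1662 − 99·t*², so t*² = (1662 − 247) / 99 ≈ 14.2929.
t* = √14.2929 ≈ 3.78.

3.78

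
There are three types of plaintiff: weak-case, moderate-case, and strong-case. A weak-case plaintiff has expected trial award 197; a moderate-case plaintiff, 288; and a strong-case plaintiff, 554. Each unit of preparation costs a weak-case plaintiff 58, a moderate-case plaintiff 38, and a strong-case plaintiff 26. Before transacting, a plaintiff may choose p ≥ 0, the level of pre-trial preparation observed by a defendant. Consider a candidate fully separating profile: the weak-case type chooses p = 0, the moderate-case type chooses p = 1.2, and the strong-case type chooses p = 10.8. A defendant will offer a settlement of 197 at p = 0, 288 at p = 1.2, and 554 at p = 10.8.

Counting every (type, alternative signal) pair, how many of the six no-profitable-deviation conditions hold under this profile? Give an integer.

5

Strong-case (own payoff 554 − 26×10.8 = 273.2): to p=0 gives 197 → no gain ✓; to p=1.2 gives 288 − 26×1.2 = 256.8 → no gain ✓.
Moderate-case (own payoff 288 − 38×1.2 = 242.4): to p=0 gives 197 → no gain ✓; to p=10.8 gives 554 − 38×10.8 = 143.6 → no gain ✓.
Weak-case (own payoff 197): to p=1.2 gives 288 − 58×1.2 = 218.4 → profitable ✗; to p=10.8 gives 554 − 58×10.8 = -72.4 → no gain ✓.
5 of the 6 constraints hold; not an equilibrium.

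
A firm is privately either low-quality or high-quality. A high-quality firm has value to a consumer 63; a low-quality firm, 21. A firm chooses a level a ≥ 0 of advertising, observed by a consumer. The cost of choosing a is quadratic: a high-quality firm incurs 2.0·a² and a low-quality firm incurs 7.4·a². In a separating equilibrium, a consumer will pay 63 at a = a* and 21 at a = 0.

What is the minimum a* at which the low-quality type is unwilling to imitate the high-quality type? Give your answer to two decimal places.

2.38

The low-quality type at a = 0 receives 21; imitating at a* yields 63 − 7.4·a*².
Indifference: 21 = 63 − 7.4·a*², so a*² = (63 − 21) / 7.4 ≈ 5.6757.
a* = √5.6757 ≈ 2.38.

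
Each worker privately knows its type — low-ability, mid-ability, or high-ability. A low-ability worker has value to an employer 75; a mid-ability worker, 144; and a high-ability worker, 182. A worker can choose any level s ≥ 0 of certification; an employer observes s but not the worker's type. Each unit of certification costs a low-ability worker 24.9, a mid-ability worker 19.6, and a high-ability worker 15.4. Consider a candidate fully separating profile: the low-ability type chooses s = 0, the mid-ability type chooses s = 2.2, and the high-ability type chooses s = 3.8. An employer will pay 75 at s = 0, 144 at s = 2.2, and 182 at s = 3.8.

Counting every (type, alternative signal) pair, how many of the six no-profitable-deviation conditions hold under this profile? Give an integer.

High-ability (own payoff 182 − 15.4×3.8 = 123.48): to s=0 gives 75 → no gain ✓; to s=2.2 gives 144 − 15.4×2.2 = 110.12 → no gain ✓.
Mid-ability (own payoff 144 − 19.6×2.2 = 100.88): to s=0 gives 75 → no gain ✓; to s=3.8 gives 182 − 19.6×3.8 = 107.52 → profitable ✗.
Low-ability (own payoff 75): to s=2.2 gives 144 − 24.9×2.2 = 89.22 → profitable ✗; to s=3.8 gives 182 − 24.9×3.8 = 87.38 → profitable ✗.
3 of the 6 constraints hold; not an equilibrium.

3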